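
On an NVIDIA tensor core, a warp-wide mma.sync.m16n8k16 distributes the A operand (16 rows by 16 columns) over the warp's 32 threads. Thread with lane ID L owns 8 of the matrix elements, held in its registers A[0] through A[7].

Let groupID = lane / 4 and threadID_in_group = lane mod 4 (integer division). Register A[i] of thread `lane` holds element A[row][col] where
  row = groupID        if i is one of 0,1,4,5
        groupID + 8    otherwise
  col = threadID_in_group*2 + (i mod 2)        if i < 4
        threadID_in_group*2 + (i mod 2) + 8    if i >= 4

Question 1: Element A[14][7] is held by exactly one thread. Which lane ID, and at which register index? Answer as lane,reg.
27,3

r=14→G=6,rhi=1  c=7→chi=0,T=3,p=1
L=6*4+3=27  i=0*4+1*2+1=3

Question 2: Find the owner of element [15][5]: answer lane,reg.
r=15⇒gr=7,Rb=1  c=5⇒Cb=0,th=2,odd=1
L=7*4+2=30  i=0*4+1*2+1=3

30,3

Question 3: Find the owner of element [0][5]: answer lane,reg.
2,1

r=0⇒gr=0,Rb=0  c=5⇒Cb=0,th=2,odd=1
L=0*4+2=2  i=0*4+0*2+1=1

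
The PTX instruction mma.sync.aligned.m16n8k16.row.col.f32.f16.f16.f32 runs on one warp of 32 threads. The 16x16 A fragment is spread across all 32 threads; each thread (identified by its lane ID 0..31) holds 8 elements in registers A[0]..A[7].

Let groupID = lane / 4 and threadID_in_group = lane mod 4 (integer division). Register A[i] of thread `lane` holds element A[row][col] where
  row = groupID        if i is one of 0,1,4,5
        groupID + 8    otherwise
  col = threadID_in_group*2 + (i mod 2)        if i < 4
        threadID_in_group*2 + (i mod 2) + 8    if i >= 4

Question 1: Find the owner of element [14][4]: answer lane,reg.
26,2

r: 14->gid=6,r8=1  c: 4->c8=0,tid=2,i&1=0
L=6*4+2=26  i=0*4+1*2+0=2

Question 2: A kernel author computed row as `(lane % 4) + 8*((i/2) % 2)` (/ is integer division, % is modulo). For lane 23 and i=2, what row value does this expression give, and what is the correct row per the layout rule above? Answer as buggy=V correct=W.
buggy=11 correct=13

`(lane % 4) + 8*((i/2) % 2)`[23,2]→11
L=23→G=23>>2=5, T=23&3=3
[2]→row 5+8=13  col 3·2+0+0=6
row: 11 vs 13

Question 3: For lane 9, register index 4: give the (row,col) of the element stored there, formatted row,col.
2,10

lane 9: gr=2 (9/4), th=1 (9%4)
i=4: r=2+0=2, c=1*2+0+8=10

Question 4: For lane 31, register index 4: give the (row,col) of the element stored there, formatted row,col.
31: gid=7,tid=3
[4] (7+0,3*2+0+8) = (7,14)

7,14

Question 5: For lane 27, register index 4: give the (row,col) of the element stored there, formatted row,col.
27: g=6,t=3
[4] (6+0,3*2+0+8) = (6,14)

6,14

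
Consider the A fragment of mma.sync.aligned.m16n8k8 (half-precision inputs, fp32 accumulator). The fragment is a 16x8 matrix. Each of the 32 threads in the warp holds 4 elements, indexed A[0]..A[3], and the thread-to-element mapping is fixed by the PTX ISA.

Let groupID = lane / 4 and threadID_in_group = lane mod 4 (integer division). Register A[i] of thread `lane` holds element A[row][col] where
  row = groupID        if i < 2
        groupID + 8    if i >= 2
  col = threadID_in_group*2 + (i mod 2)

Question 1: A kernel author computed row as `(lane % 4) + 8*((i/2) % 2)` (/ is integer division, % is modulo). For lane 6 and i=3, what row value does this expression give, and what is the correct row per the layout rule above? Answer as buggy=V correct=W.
`(lane % 4) + 8*((i/2) % 2)`[6,3]⇒10
6: gr=1,th=2
[3] (1+8,2*2+1) = (9,5)
row: 10 vs 9

buggy=10 correct=9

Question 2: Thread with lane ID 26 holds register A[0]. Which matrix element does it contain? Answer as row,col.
6,4

26: gid=6,tid=2
[0] (6+0,2*2+0) = (6,4)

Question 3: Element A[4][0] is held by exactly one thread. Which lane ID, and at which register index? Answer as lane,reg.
r=4→G=4,rhi=0  c=0→T=0,p=0
L=4*4+0=16  i=0*2+0=0

16,0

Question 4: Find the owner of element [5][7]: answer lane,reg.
r=5→G=5,rhi=0  c=7→T=3,p=1
L=5*4+3=23  i=0*2+1=1

23,1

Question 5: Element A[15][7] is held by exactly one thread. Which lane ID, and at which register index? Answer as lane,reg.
r=15⇒gr=7,Rb=1  c=7⇒th=3,odd=1
L=7*4+3=31  i=1*2+1=3

31,3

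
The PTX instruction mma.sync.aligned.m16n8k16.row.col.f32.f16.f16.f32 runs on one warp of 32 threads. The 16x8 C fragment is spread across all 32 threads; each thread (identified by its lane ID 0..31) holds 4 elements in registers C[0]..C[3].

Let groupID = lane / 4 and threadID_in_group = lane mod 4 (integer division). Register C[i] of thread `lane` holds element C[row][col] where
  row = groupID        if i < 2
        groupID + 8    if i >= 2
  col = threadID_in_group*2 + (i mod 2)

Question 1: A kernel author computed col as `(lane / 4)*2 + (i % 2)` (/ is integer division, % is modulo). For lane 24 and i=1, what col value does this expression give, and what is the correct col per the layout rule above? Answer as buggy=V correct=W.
`(lane / 4)*2 + (i % 2)`[24,1]⇒13
24: gr=6,th=0
[1] (6+0,0*2+1) = (6,1)
col: 13 vs 1

buggy=13 correct=1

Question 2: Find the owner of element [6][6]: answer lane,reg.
r=6⇒gr=6,Rb=0  c=6⇒th=3,odd=0
L=6*4+3=27  i=0*2+0=0

27,0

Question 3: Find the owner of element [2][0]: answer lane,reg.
8,0

r:2=>grp=2,rB=0  c:0=>tig=0,lo=0
L=2*4+0=8  i=0*2+0=0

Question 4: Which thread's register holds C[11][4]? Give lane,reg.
14,2

r: 11->gid=3,r8=1  c: 4->tid=2,i&1=0
L=3*4+2=14  i=1*2+0=2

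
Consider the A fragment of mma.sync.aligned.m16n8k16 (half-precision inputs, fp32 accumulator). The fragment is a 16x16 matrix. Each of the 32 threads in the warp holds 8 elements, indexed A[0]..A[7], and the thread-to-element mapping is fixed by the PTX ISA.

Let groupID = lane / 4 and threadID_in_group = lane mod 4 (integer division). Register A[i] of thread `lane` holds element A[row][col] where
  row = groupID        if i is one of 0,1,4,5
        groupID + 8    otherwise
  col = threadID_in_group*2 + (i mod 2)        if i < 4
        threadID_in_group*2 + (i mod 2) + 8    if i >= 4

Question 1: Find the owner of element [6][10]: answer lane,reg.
25,4

r: 6->gid=6,r8=0  c: 10->c8=1,tid=1,i&1=0
L=6*4+1=25  i=1*4+0*2+0=4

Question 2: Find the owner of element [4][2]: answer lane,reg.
17,0

r: 4->gid=4,r8=0  c: 2->c8=0,tid=1,i&1=0
L=4*4+1=17  i=0*4+0*2+0=0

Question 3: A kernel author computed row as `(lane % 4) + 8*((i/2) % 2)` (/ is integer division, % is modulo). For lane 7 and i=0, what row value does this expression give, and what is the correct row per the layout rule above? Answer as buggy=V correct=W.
`(lane % 4) + 8*((i/2) % 2)`[7,0]->3
L=7->g=7>>2=1, t=7&3=3
[0]->row 1+0=1  col 3·2+0+0=6
row: 3 vs 1

buggy=3 correct=1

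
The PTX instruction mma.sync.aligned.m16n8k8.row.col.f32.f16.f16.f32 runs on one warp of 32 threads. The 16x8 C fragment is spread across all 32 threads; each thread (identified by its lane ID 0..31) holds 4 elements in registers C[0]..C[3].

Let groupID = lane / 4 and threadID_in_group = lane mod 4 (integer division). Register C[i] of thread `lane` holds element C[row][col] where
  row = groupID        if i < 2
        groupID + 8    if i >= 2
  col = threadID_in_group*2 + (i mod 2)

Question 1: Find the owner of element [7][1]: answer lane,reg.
28,1

r=7⇒gr=7,Rb=0  c=1⇒th=0,odd=1
L=7*4+0=28  i=0*2+1=1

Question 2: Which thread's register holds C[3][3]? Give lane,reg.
13,1

r:3=>grp=3,rB=0  c:3=>tig=1,lo=1
L=3*4+1=13  i=0*2+1=1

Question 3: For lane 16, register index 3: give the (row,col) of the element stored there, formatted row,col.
12,1

16: G=4,T=0
[3] (4+8,0*2+1) = (12,1)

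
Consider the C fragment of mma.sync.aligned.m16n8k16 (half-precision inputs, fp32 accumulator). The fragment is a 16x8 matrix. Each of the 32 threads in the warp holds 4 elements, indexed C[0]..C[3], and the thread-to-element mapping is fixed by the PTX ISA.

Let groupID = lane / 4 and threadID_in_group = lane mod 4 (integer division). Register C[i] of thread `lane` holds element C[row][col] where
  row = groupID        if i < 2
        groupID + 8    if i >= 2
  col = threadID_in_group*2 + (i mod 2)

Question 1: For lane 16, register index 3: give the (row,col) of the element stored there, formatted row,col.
lane 16: G=4 (16/4), T=0 (16%4)
i=3: r=4+8=12, c=0*2+1=1

12,1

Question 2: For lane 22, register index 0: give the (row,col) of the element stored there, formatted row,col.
L=22=>grp=22>>2=5, tig=22&3=2
[0]=>row 5+0=5  col 2·2+0=4

5,4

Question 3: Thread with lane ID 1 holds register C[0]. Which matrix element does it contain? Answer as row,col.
0,2

L=1->gid=1>>2=0, tid=1&3=1
[0]->row 0+0=0  col 1·2+0=2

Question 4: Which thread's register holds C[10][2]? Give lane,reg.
r=10⇒gr=2,Rb=1  c=2⇒th=1,odd=0
L=2*4+1=9  i=1*2+0=2

9,2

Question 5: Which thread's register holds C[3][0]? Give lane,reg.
12,0

r:3=>grp=3,rB=0  c:0=>tig=0,lo=0
L=3*4+0=12  i=0*2+0=0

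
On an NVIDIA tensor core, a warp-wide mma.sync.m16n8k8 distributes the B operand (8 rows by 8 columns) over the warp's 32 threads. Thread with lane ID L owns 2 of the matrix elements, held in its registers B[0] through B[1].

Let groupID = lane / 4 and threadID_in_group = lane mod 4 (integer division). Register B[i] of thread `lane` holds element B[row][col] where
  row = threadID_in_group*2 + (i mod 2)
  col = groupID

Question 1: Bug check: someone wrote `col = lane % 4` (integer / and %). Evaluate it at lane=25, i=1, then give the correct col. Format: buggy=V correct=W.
`lane % 4`[25,1]->1
25: gid=6,tid=1
[1] (1*2+1,6) = (3,6)
col: 1 vs 6

buggy=1 correct=6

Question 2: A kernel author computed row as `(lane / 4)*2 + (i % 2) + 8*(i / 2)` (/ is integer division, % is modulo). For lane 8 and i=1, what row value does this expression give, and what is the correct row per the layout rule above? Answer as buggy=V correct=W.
buggy=5 correct=1

`(lane / 4)*2 + (i % 2) + 8*(i / 2)`[8,1]→5
lane 8: G=2 (8/4), T=0 (8%4)
i=1: r=0*2+1=1, c=G=2
row: 5 vs 1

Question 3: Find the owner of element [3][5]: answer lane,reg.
21,1

c: 5->gid=5  r: 3->tid=1,i&1=1
L=5*4+1=21  i=1=1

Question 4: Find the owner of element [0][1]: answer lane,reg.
4,0

c:1=>grp=1  r:0=>tig=0,lo=0
L=1*4+0=4  i=0=0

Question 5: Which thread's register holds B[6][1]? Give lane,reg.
c=1⇒gr=1  r=6⇒th=3,odd=0
L=1*4+3=7  i=0=0

7,0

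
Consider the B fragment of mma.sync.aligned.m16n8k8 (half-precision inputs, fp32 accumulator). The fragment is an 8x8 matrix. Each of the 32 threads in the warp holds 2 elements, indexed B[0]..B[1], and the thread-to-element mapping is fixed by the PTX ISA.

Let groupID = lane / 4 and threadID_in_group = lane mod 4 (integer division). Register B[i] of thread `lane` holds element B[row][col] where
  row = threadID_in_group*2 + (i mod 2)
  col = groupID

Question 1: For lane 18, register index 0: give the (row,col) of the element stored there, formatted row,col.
4,4

lane 18: g=4 (18/4), t=2 (18%4)
i=0: r=2*2+0=4, c=g=4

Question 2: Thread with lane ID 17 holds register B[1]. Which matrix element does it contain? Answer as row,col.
17: gid=4,tid=1
[1] (1*2+1,4) = (3,4)

3,4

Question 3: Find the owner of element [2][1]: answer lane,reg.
5,0

c:1=>grp=1  r:2=>tig=1,lo=0
L=1*4+1=5  i=0=0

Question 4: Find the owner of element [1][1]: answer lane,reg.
4,1

c=1->g=1  r=1->t=0,b0=1
L=1*4+0=4  i=1=1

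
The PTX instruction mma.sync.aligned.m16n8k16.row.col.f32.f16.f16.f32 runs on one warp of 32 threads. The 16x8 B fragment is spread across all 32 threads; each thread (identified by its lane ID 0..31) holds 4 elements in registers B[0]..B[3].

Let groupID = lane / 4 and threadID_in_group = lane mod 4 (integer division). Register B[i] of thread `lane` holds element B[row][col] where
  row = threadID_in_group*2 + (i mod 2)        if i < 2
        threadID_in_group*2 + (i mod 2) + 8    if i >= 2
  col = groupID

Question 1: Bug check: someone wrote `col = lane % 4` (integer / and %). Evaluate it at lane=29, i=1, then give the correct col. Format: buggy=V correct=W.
buggy=1 correct=7

`lane % 4`[29,1]->1
lane 29: g=7 (29/4), t=1 (29%4)
i=1: r=1*2+1+0=3, c=g=7
col: 1 vs 7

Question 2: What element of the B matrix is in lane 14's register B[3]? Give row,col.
13,3

lane 14→14/4=3, 14 mod 4=2
i=3  r:2·2+1+8→13  c:3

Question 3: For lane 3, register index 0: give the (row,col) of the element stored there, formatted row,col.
L=3->gid=3>>2=0, tid=3&3=3
[0]->row 3·2+0+0=6  col gid=0

6,0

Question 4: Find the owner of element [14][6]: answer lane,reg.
c:6=>grp=6  r:14=>rB=1,tig=3,lo=0
L=6*4+3=27  i=1*2+0=2

27,2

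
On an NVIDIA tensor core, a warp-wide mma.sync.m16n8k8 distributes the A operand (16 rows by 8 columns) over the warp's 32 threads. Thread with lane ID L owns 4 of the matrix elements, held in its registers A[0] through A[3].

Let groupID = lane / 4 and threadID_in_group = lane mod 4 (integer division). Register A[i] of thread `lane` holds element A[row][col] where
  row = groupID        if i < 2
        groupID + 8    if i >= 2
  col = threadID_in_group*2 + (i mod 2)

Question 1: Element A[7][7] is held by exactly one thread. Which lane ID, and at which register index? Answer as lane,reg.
31,1

r: 7->gid=7,r8=0  c: 7->tid=3,i&1=1
L=7*4+3=31  i=0*2+1=1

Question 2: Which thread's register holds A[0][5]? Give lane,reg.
2,1

r=0->g=0,rb=0  c=5->t=2,b0=1
L=0*4+2=2  i=0*2+1=1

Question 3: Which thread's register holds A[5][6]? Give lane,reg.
r=5⇒gr=5,Rb=0  c=6⇒th=3,odd=0
L=5*4+3=23  i=0*2+0=0

23,0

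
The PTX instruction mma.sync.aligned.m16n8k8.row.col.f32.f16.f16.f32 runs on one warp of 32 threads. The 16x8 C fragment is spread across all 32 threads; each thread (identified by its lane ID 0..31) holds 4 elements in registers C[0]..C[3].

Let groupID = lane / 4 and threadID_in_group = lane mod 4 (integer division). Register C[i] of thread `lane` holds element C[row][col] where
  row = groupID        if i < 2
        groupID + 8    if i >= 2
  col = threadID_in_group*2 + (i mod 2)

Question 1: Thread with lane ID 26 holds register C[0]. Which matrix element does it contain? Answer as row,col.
6,4

lane 26→26/4=6, 26 mod 4=2
i=0  r:6+0→6  c:2·2+0→4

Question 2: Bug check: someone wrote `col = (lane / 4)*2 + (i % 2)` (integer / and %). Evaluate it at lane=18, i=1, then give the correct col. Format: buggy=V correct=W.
buggy=9 correct=5

`(lane / 4)*2 + (i % 2)`[18,1]->9
lane 18->18/4=4, 18 mod 4=2
i=1  r:4+0->4  c:2·2+1->5
col: 9 vs 5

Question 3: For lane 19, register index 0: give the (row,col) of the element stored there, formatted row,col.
lane 19: G=4 (19/4), T=3 (19%4)
i=0: r=4+0=4, c=3*2+0=6

4,6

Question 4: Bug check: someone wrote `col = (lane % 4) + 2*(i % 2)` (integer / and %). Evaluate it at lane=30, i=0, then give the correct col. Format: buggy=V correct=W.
`(lane % 4) + 2*(i % 2)`[30,0]→2
lane 30: G=7 (30/4), T=2 (30%4)
i=0: r=7+0=7, c=2*2+0=4
col: 2 vs 4

buggy=2 correct=4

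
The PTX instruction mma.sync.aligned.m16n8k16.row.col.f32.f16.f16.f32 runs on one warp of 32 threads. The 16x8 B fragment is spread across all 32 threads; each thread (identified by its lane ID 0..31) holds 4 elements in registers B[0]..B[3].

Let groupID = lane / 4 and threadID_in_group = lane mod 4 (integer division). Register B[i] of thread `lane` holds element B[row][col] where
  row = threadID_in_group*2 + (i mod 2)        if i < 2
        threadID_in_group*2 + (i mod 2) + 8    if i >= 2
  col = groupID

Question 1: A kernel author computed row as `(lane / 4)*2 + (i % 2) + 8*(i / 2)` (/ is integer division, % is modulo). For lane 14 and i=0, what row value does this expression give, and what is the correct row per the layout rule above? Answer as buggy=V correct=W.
buggy=6 correct=4

`(lane / 4)*2 + (i % 2) + 8*(i / 2)`[14,0]→6
lane 14: G=3 (14/4), T=2 (14%4)
i=0: r=2*2+0+0=4, c=G=3
row: 6 vs 4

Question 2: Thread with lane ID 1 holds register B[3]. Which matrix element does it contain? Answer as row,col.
L=1⇒gr=1>>2=0, th=1&3=1
[3]⇒row 1·2+1+8=11  col gr=0

11,0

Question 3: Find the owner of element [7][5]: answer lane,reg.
c:5=>grp=5  r:7=>rB=0,tig=3,lo=1
L=5*4+3=23  i=0*2+1=1

23,1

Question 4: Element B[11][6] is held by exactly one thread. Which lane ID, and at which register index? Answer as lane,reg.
25,3

c:6=>grp=6  r:11=>rB=1,tig=1,lo=1
L=6*4+1=25  i=1*2+1=3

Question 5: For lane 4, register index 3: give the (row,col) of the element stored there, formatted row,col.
9,1

L=4->g=4>>2=1, t=4&3=0
[3]->row 0·2+1+8=9  col g=1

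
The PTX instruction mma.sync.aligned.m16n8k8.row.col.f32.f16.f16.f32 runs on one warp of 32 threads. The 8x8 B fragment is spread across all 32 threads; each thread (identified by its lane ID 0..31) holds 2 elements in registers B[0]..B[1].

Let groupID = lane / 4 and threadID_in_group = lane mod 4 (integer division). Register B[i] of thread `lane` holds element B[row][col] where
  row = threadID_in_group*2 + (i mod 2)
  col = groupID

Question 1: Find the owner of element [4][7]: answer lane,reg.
c=7→G=7  r=4→T=2,p=0
L=7*4+2=30  i=0=0

30,0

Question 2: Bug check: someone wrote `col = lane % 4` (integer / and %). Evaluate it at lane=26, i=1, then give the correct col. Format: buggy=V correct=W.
`lane % 4`[26,1]->2
lane 26->26/4=6, 26 mod 4=2
i=1  r:2·2+1->5  c:6
col: 2 vs 6

buggy=2 correct=6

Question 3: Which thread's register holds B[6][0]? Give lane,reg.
3,0

c=0→G=0  r=6→T=3,p=0
L=0*4+3=3  i=0=0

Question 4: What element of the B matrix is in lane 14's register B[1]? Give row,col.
L=14=>grp=14>>2=3, tig=14&3=2
[1]=>row 2·2+1=5  col grp=3

5,3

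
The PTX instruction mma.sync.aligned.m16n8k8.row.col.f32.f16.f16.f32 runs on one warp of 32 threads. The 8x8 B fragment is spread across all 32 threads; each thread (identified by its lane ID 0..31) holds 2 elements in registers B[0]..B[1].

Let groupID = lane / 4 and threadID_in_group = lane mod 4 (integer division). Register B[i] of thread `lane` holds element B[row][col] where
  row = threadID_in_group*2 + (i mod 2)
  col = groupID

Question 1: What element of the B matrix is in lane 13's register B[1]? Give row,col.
3,3

L=13->gid=13>>2=3, tid=13&3=1
[1]->row 1·2+1=3  col gid=3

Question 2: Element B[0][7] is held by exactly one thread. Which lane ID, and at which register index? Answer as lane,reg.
28,0

c=7->g=7  r=0->t=0,b0=0
L=7*4+0=28  i=0=0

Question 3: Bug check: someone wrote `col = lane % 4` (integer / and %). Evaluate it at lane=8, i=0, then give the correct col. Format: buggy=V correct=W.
`lane % 4`[8,0]⇒0
lane 8⇒8/4=2, 8 mod 4=0
i=0  r:2·0+0⇒0  c:2
col: 0 vs 2

buggy=0 correct=2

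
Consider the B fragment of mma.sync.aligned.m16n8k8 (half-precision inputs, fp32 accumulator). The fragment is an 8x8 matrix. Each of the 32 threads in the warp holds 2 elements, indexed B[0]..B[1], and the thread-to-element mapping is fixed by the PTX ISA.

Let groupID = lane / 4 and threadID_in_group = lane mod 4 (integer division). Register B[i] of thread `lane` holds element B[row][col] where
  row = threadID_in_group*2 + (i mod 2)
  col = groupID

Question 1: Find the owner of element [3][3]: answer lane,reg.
13,1

c=3⇒gr=3  r=3⇒th=1,odd=1
L=3*4+1=13  i=1=1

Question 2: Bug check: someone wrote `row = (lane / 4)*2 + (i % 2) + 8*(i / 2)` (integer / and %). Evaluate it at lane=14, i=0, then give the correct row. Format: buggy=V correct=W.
buggy=6 correct=4

`(lane / 4)*2 + (i % 2) + 8*(i / 2)`[14,0]->6
lane 14->14/4=3, 14 mod 4=2
i=0  r:2·2+0->4  c:3
row: 6 vs 4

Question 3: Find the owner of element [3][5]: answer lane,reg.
c:5=>grp=5  r:3=>tig=1,lo=1
L=5*4+1=21  i=1=1

21,1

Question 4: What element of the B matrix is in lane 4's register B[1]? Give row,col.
1,1

lane 4: g=1 (4/4), t=0 (4%4)
i=1: r=0*2+1=1, c=g=1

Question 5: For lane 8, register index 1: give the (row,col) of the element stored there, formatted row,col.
1,2

lane 8: g=2 (8/4), t=0 (8%4)
i=1: r=0*2+1=1, c=g=2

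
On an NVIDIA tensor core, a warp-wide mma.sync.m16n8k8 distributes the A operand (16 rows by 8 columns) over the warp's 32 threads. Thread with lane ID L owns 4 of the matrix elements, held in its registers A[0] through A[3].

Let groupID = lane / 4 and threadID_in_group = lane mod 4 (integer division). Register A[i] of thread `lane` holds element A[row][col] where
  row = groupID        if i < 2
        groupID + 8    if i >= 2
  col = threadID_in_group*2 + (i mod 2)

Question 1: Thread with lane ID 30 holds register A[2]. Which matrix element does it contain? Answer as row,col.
lane 30->30/4=7, 30 mod 4=2
i=2  r:7+8->15  c:2·2+0->4

15,4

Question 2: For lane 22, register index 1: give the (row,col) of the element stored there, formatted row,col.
lane 22⇒22/4=5, 22 mod 4=2
i=1  r:5+0⇒5  c:2·2+1⇒5

5,5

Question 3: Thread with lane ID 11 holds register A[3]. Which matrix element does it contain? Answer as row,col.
10,7

lane 11=>11/4=2, 11 mod 4=3
i=3  r:2+8=>10  c:2·3+1=>7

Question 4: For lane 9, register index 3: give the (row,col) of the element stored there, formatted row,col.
10,3

L=9→G=9>>2=2, T=9&3=1
[3]→row 2+8=10  col 1·2+1=3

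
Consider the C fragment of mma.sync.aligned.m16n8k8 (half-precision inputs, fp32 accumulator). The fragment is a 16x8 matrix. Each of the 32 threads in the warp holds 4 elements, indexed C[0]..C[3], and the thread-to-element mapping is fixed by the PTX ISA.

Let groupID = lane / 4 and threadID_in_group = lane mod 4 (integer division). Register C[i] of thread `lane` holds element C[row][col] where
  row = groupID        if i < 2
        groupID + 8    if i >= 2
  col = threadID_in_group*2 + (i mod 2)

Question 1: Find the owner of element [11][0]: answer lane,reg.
r: 11->gid=3,r8=1  c: 0->tid=0,i&1=0
L=3*4+0=12  i=1*2+0=2

12,2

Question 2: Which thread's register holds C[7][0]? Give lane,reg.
r:7=>grp=7,rB=0  c:0=>tig=0,lo=0
L=7*4+0=28  i=0*2+0=0

28,0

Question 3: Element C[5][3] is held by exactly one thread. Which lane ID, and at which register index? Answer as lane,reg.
21,1

r=5->g=5,rb=0  c=3->t=1,b0=1
L=5*4+1=21  i=0*2+1=1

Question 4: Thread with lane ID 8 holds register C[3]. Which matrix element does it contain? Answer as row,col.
lane 8: g=2 (8/4), t=0 (8%4)
i=3: r=2+8=10, c=0*2+1=1

10,1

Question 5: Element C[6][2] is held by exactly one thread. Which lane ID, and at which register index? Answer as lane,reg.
25,0

r=6→G=6,rhi=0  c=2→T=1,p=0
L=6*4+1=25  i=0*2+0=0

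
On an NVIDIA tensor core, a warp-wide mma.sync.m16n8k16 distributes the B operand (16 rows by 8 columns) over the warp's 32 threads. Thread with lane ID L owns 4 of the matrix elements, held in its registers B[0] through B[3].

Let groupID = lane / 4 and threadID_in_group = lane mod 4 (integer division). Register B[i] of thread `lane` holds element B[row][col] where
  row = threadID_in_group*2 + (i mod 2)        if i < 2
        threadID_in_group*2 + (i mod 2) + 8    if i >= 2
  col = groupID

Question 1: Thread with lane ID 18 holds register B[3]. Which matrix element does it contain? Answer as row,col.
lane 18: gr=4 (18/4), th=2 (18%4)
i=3: r=2*2+1+8=13, c=gr=4

13,4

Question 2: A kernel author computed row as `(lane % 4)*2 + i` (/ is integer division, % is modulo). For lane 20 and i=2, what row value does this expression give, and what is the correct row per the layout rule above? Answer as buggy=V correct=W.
buggy=2 correct=8

`(lane % 4)*2 + i`[20,2]→2
lane 20→20/4=5, 20 mod 4=0
i=2  r:2·0+0+8→8  c:5
row: 2 vs 8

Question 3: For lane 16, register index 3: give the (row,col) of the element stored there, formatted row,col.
L=16->g=16>>2=4, t=16&3=0
[3]->row 0·2+1+8=9  col g=4

9,4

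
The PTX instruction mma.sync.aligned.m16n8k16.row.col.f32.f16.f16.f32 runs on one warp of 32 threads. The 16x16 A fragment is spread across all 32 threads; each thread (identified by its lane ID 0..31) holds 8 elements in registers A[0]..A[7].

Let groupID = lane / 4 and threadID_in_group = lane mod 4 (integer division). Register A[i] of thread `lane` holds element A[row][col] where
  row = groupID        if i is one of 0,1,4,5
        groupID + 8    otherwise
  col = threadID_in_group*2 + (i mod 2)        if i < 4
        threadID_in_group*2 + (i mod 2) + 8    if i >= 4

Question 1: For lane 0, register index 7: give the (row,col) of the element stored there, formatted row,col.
lane 0⇒0/4=0, 0 mod 4=0
i=7  r:0+8⇒8  c:2·0+1+8⇒9

8,9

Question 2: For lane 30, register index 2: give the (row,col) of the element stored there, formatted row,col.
15,4

L=30->gid=30>>2=7, tid=30&3=2
[2]->row 7+8=15  col 2·2+0+0=4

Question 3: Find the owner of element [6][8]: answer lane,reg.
r=6->g=6,rb=0  c=8->cb=1,t=0,b0=0
L=6*4+0=24  i=1*4+0*2+0=4

24,4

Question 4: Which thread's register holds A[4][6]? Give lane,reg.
r=4⇒gr=4,Rb=0  c=6⇒Cb=0,th=3,odd=0
L=4*4+3=19  i=0*4+0*2+0=0

19,0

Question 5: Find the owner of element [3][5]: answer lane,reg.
r=3→G=3,rhi=0  c=5→chi=0,T=2,p=1
L=3*4+2=14  i=0*4+0*2+1=1

14,1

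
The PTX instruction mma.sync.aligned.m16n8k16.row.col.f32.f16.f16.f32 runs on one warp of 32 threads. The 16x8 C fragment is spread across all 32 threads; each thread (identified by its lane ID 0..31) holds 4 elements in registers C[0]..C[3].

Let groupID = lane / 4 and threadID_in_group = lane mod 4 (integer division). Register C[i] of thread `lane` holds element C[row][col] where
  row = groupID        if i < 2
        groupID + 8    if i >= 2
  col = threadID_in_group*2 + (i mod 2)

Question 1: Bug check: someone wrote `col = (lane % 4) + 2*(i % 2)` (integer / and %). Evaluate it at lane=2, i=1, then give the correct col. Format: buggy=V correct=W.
buggy=4 correct=5

`(lane % 4) + 2*(i % 2)`[2,1]->4
lane 2: gid=0 (2/4), tid=2 (2%4)
i=1: r=0+0=0, c=2*2+1=5
col: 4 vs 5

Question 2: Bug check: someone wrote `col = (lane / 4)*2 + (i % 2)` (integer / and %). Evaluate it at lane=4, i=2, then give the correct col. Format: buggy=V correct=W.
buggy=2 correct=0

`(lane / 4)*2 + (i % 2)`[4,2]⇒2
L=4⇒gr=4>>2=1, th=4&3=0
[2]⇒row 1+8=9  col 0·2+0=0
col: 2 vs 0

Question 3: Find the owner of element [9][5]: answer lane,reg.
6,3

r: 9->gid=1,r8=1  c: 5->tid=2,i&1=1
L=1*4+2=6  i=1*2+1=3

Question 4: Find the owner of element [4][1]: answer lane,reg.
16,1

r:4=>grp=4,rB=0  c:1=>tig=0,lo=1
L=4*4+0=16  i=0*2+1=1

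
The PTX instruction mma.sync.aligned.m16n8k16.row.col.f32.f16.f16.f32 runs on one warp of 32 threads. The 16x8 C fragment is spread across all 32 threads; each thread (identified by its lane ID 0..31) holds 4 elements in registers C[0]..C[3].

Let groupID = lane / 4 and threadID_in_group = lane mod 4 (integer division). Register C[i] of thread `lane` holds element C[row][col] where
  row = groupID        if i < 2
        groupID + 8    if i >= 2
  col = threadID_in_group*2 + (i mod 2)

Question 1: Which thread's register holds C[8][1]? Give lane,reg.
r=8->g=0,rb=1  c=1->t=0,b0=1
L=0*4+0=0  i=1*2+1=3

0,3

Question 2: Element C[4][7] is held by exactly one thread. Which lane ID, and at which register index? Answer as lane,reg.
r: 4->gid=4,r8=0  c: 7->tid=3,i&1=1
L=4*4+3=19  i=0*2+1=1

19,1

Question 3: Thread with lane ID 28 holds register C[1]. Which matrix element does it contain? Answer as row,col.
7,1

L=28→G=28>>2=7, T=28&3=0
[1]→row 7+0=7  col 0·2+1=1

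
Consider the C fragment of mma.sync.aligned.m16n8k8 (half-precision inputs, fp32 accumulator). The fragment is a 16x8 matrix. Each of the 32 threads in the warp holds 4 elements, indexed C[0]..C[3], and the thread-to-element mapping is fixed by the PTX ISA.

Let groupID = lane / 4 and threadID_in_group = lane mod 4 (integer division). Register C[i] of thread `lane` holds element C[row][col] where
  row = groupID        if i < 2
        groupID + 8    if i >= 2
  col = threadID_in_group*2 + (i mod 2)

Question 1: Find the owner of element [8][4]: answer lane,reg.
2,2

r=8→G=0,rhi=1  c=4→T=2,p=0
L=0*4+2=2  i=1*2+0=2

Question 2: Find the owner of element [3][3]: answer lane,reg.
13,1

r=3→G=3,rhi=0  c=3→T=1,p=1
L=3*4+1=13  i=0*2+1=1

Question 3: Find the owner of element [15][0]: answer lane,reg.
28,2

r: 15->gid=7,r8=1  c: 0->tid=0,i&1=0
L=7*4+0=28  i=1*2+0=2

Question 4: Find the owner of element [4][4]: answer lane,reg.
r=4⇒gr=4,Rb=0  c=4⇒th=2,odd=0
L=4*4+2=18  i=0*2+0=0

18,0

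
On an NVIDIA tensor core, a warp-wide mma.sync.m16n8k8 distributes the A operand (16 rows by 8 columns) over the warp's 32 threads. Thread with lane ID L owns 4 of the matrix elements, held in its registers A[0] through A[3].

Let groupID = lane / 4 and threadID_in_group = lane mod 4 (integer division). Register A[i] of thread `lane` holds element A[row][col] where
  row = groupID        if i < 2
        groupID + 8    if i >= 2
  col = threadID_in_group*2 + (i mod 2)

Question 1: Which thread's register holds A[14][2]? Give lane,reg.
25,2

r=14→G=6,rhi=1  c=2→T=1,p=0
L=6*4+1=25  i=1*2+0=2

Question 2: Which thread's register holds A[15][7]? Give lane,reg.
r=15->g=7,rb=1  c=7->t=3,b0=1
L=7*4+3=31  i=1*2+1=3

31,3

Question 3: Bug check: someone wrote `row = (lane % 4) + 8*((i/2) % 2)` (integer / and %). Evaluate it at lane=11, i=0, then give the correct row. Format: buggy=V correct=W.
buggy=3 correct=2

`(lane % 4) + 8*((i/2) % 2)`[11,0]->3
11: gid=2,tid=3
[0] (2+0,3*2+0) = (2,6)
row: 3 vs 2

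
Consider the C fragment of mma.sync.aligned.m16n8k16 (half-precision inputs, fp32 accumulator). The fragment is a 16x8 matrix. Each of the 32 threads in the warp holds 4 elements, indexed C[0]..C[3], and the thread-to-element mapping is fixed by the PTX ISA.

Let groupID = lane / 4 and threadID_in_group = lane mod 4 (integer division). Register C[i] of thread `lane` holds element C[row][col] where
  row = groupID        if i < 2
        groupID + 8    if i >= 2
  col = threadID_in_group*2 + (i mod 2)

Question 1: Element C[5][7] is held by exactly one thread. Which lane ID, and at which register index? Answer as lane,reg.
23,1

r=5⇒gr=5,Rb=0  c=7⇒th=3,odd=1
L=5*4+3=23  i=0*2+1=1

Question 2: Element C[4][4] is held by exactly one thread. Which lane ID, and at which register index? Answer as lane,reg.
r: 4->gid=4,r8=0  c: 4->tid=2,i&1=0
L=4*4+2=18  i=0*2+0=0

18,0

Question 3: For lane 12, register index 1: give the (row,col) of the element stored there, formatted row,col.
12: grp=3,tig=0
[1] (3+0,0*2+1) = (3,1)

3,1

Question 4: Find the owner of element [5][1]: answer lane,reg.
r=5->g=5,rb=0  c=1->t=0,b0=1
L=5*4+0=20  i=0*2+1=1

20,1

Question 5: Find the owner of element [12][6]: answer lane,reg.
r:12=>grp=4,rB=1  c:6=>tig=3,lo=0
L=4*4+3=19  i=1*2+0=2

19,2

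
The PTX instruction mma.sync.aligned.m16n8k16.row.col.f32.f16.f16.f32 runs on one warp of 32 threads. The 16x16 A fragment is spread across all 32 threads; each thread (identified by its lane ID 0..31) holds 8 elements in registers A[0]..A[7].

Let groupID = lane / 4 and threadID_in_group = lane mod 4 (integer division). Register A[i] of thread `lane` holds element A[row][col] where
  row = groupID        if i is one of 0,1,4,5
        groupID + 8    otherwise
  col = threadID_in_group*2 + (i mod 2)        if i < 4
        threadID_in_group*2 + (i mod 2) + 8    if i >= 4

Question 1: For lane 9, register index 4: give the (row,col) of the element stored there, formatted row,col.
lane 9: gid=2 (9/4), tid=1 (9%4)
i=4: r=2+0=2, c=1*2+0+8=10

2,10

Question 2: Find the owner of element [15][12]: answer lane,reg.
30,6

r=15->g=7,rb=1  c=12->cb=1,t=2,b0=0
L=7*4+2=30  i=1*4+1*2+0=6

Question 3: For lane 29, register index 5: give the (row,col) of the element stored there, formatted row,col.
lane 29: grp=7 (29/4), tig=1 (29%4)
i=5: r=7+0=7, c=1*2+1+8=11

7,11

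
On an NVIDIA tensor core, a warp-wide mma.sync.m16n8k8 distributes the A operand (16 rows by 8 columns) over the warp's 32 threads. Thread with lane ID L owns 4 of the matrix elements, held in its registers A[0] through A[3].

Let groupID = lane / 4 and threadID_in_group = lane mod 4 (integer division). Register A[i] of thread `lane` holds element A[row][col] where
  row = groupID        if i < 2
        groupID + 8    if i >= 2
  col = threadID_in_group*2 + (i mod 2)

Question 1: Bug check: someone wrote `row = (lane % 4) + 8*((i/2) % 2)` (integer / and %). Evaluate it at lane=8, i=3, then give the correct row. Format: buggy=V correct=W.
`(lane % 4) + 8*((i/2) % 2)`[8,3]→8
lane 8: G=2 (8/4), T=0 (8%4)
i=3: r=2+8=10, c=0*2+1=1
row: 8 vs 10

buggy=8 correct=10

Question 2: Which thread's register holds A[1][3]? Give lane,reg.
r=1->g=1,rb=0  c=3->t=1,b0=1
L=1*4+1=5  i=0*2+1=1

5,1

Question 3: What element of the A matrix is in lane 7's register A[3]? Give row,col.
L=7->g=7>>2=1, t=7&3=3
[3]->row 1+8=9  col 3·2+1=7

9,7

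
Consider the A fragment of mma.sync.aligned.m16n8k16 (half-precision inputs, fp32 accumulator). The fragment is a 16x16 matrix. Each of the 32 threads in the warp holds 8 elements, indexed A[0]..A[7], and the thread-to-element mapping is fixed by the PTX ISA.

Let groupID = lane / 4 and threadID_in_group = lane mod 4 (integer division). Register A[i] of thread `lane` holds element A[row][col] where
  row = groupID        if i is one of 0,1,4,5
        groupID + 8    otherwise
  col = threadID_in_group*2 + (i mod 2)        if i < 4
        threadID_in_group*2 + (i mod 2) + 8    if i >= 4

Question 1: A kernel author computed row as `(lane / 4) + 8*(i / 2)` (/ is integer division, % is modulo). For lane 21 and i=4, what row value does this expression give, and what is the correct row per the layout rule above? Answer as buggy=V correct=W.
`(lane / 4) + 8*(i / 2)`[21,4]=>21
L=21=>grp=21>>2=5, tig=21&3=1
[4]=>row 5+0=5  col 1·2+0+8=10
row: 21 vs 5

buggy=21 correct=5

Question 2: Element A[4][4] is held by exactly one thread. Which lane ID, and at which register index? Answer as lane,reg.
18,0

r:4=>grp=4,rB=0  c:4=>cB=0,tig=2,lo=0
L=4*4+2=18  i=0*4+0*2+0=0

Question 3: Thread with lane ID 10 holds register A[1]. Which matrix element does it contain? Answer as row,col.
2,5

lane 10→10/4=2, 10 mod 4=2
i=1  r:2+0→2  c:2·2+1+0→5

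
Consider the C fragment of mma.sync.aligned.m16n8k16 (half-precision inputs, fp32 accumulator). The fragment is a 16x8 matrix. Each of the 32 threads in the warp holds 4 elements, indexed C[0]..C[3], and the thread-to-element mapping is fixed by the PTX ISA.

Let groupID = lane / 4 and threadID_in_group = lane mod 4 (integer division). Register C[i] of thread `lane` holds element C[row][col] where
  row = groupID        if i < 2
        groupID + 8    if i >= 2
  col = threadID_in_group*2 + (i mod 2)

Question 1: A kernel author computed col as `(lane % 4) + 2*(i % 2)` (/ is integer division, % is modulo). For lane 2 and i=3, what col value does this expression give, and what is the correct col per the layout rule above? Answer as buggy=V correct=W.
buggy=4 correct=5

`(lane % 4) + 2*(i % 2)`[2,3]⇒4
2: gr=0,th=2
[3] (0+8,2*2+1) = (8,5)
col: 4 vs 5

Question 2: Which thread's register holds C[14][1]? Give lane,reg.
24,3

r=14⇒gr=6,Rb=1  c=1⇒th=0,odd=1
L=6*4+0=24  i=1*2+1=3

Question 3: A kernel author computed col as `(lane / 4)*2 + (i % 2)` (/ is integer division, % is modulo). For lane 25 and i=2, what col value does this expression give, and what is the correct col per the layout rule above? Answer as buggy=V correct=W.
buggy=12 correct=2

`(lane / 4)*2 + (i % 2)`[25,2]->12
lane 25: g=6 (25/4), t=1 (25%4)
i=2: r=6+8=14, c=1*2+0=2
col: 12 vs 2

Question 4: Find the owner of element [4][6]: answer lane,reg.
r: 4->gid=4,r8=0  c: 6->tid=3,i&1=0
L=4*4+3=19  i=0*2+0=0

19,0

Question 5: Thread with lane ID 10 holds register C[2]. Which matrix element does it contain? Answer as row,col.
10: gid=2,tid=2
[2] (2+8,2*2+0) = (10,4)

10,4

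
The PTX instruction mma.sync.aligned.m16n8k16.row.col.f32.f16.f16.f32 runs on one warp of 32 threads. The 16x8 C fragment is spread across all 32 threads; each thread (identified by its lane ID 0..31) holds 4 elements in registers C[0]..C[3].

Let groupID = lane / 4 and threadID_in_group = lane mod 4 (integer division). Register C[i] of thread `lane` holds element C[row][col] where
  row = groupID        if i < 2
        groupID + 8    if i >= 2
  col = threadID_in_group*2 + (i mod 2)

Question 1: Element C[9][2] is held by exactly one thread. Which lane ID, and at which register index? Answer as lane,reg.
5,2

r=9⇒gr=1,Rb=1  c=2⇒th=1,odd=0
L=1*4+1=5  i=1*2+0=2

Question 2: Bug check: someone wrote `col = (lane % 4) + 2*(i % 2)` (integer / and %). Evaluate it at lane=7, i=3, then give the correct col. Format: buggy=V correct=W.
buggy=5 correct=7

`(lane % 4) + 2*(i % 2)`[7,3]->5
7: g=1,t=3
[3] (1+8,3*2+1) = (9,7)
col: 5 vs 7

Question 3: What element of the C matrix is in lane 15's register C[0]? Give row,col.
lane 15=>15/4=3, 15 mod 4=3
i=0  r:3+0=>3  c:2·3+0=>6

3,6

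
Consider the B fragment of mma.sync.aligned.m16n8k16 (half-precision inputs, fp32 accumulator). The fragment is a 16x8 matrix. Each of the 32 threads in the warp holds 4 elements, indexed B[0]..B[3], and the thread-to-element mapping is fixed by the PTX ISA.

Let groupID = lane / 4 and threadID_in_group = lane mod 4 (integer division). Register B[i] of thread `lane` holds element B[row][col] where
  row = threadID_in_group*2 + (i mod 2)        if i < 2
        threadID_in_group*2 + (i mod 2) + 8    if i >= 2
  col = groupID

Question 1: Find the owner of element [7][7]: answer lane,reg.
31,1

c: 7->gid=7  r: 7->r8=0,tid=3,i&1=1
L=7*4+3=31  i=0*2+1=1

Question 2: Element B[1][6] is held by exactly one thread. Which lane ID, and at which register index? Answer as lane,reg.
c:6=>grp=6  r:1=>rB=0,tig=0,lo=1
L=6*4+0=24  i=0*2+1=1

24,1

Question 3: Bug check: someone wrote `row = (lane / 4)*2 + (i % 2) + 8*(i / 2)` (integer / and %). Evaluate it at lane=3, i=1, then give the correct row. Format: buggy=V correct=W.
`(lane / 4)*2 + (i % 2) + 8*(i / 2)`[3,1]⇒1
L=3⇒gr=3>>2=0, th=3&3=3
[1]⇒row 3·2+1+0=7  col gr=0
row: 1 vs 7

buggy=1 correct=7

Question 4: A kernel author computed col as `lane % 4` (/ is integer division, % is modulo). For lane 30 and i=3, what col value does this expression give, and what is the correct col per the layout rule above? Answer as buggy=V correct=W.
`lane % 4`[30,3]⇒2
lane 30⇒30/4=7, 30 mod 4=2
i=3  r:2·2+1+8⇒13  c:7
col: 2 vs 7

buggy=2 correct=7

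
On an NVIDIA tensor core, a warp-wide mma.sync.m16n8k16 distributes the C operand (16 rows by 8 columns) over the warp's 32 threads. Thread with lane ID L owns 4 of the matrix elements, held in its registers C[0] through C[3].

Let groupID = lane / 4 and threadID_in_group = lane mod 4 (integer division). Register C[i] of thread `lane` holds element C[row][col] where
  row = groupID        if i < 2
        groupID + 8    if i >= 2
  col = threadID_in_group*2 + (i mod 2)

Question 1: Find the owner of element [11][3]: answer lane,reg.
r=11⇒gr=3,Rb=1  c=3⇒th=1,odd=1
L=3*4+1=13  i=1*2+1=3

13,3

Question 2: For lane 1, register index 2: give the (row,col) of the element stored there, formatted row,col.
1: G=0,T=1
[2] (0+8,1*2+0) = (8,2)

8,2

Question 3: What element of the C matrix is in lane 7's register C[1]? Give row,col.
L=7->g=7>>2=1, t=7&3=3
[1]->row 1+0=1  col 3·2+1=7

1,7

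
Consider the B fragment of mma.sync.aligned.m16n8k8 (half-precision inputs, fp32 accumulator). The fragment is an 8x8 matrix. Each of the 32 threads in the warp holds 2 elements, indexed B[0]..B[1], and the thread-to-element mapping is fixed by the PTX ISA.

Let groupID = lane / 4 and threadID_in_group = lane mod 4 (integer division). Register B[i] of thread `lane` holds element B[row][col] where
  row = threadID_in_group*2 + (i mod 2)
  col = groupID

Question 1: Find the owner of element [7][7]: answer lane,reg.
31,1

c:7=>grp=7  r:7=>tig=3,lo=1
L=7*4+3=31  i=1=1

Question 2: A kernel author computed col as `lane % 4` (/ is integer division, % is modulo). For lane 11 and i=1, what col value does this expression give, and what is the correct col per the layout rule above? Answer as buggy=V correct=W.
`lane % 4`[11,1]→3
L=11→G=11>>2=2, T=11&3=3
[1]→row 3·2+1=7  col G=2
col: 3 vs 2

buggy=3 correct=2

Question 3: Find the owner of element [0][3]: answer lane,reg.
c: 3->gid=3  r: 0->tid=0,i&1=0
L=3*4+0=12  i=0=0

12,0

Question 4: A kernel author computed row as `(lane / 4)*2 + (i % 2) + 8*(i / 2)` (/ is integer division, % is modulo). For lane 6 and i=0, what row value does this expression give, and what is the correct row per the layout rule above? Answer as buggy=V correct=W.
buggy=2 correct=4

`(lane / 4)*2 + (i % 2) + 8*(i / 2)`[6,0]->2
6: g=1,t=2
[0] (2*2+0,1) = (4,1)
row: 2 vs 4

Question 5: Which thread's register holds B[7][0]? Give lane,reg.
3,1

c: 0->gid=0  r: 7->tid=3,i&1=1
L=0*4+3=3  i=1=1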